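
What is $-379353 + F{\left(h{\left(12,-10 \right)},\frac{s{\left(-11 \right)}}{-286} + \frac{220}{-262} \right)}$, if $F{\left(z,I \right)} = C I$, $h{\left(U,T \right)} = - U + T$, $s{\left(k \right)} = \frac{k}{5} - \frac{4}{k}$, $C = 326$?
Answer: $- \frac{391132968442}{1030315} \approx -3.7962 \cdot 10^{5}$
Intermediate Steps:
$s{\left(k \right)} = - \frac{4}{k} + \frac{k}{5}$ ($s{\left(k \right)} = k \frac{1}{5} - \frac{4}{k} = \frac{k}{5} - \frac{4}{k} = - \frac{4}{k} + \frac{k}{5}$)
$h{\left(U,T \right)} = T - U$
$F{\left(z,I \right)} = 326 I$
$-379353 + F{\left(h{\left(12,-10 \right)},\frac{s{\left(-11 \right)}}{-286} + \frac{220}{-262} \right)} = -379353 + 326 \left(\frac{- \frac{4}{-11} + \frac{1}{5} \left(-11\right)}{-286} + \frac{220}{-262}\right) = -379353 + 326 \left(\left(\left(-4\right) \left(- \frac{1}{11}\right) - \frac{11}{5}\right) \left(- \frac{1}{286}\right) + 220 \left(- \frac{1}{262}\right)\right) = -379353 + 326 \left(\left(\frac{4}{11} - \frac{11}{5}\right) \left(- \frac{1}{286}\right) - \frac{110}{131}\right) = -379353 + 326 \left(\left(- \frac{101}{55}\right) \left(- \frac{1}{286}\right) - \frac{110}{131}\right) = -379353 + 326 \left(\frac{101}{15730} - \frac{110}{131}\right) = -379353 + 326 \left(- \frac{1717069}{2060630}\right) = -379353 - \frac{279882247}{1030315} = - \frac{391132968442}{1030315}$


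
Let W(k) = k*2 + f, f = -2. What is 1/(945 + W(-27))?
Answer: 1/889 ≈ 0.0011249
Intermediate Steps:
W(k) = -2 + 2*k (W(k) = k*2 - 2 = 2*k - 2 = -2 + 2*k)
1/(945 + W(-27)) = 1/(945 + (-2 + 2*(-27))) = 1/(945 + (-2 - 54)) = 1/(945 - 56) = 1/889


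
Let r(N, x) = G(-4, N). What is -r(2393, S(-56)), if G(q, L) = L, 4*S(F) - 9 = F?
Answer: -2393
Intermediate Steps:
S(F) = 9/4 + F/4
r(N, x) = N
-r(2393, S(-56)) = -1*2393 = -2393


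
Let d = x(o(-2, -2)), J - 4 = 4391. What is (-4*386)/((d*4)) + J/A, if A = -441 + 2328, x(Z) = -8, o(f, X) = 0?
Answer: 127257/2516 ≈ 50.579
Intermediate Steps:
J = 4395 (J = 4 + 4391 = 4395)
A = 1887
d = -8
(-4*386)/((d*4)) + J/A = (-4*386)/((-8*4)) + 4395/1887 = -1544/(-32) + 4395*(1/1887) = -1544*(-1/32) + 1465/629 = 193/4 + 1465/629 = 127257/2516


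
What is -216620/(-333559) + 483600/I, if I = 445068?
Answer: 1652049760/951643827 ≈ 1.7360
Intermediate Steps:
-216620/(-333559) + 483600/I = -216620/(-333559) + 483600/445068 = -216620*(-1/333559) + 483600*(1/445068) = 216620/333559 + 3100/2853 = 1652049760/951643827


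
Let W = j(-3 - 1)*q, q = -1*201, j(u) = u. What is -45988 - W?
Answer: -46792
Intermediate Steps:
q = -201
W = 804 (W = (-3 - 1)*(-201) = -4*(-201) = 804)
-45988 - W = -45988 - 1*804 = -45988 - 804 = -46792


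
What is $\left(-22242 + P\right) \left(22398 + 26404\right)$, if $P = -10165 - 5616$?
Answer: $-1855598446$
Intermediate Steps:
$P = -15781$ ($P = -10165 - 5616 = -15781$)
$\left(-22242 + P\right) \left(22398 + 26404\right) = \left(-22242 - 15781\right) \left(22398 + 26404\right) = \left(-38023\right) 48802 = -1855598446$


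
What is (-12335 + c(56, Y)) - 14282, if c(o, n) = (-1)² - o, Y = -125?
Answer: -26672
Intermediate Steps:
c(o, n) = 1 - o
(-12335 + c(56, Y)) - 14282 = (-12335 + (1 - 1*56)) - 14282 = (-12335 + (1 - 56)) - 14282 = (-12335 - 55) - 14282 = -12390 - 14282 = -26672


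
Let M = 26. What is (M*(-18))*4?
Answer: -1872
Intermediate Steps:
(M*(-18))*4 = (26*(-18))*4 = -468*4 = -1872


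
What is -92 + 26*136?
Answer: 3444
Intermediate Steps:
-92 + 26*136 = -92 + 3536 = 3444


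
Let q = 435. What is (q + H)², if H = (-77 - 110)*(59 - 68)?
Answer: 4485924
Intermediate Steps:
H = 1683 (H = -187*(-9) = 1683)
(q + H)² = (435 + 1683)² = 2118² = 4485924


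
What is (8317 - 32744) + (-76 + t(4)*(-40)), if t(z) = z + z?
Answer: -24823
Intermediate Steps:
t(z) = 2*z
(8317 - 32744) + (-76 + t(4)*(-40)) = (8317 - 32744) + (-76 + (2*4)*(-40)) = -24427 + (-76 + 8*(-40)) = -24427 + (-76 - 320) = -24427 - 396 = -24823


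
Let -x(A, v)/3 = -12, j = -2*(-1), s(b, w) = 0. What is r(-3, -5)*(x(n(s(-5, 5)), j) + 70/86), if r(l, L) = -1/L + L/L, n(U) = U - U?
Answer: 9498/215 ≈ 44.177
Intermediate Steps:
n(U) = 0
r(l, L) = 1 - 1/L (r(l, L) = -1/L + 1 = 1 - 1/L)
j = 2
x(A, v) = 36 (x(A, v) = -3*(-12) = 36)
r(-3, -5)*(x(n(s(-5, 5)), j) + 70/86) = ((-1 - 5)/(-5))*(36 + 70/86) = (-⅕*(-6))*(36 + 70*(1/86)) = 6*(36 + 35/43)/5 = (6/5)*(1583/43) = 9498/215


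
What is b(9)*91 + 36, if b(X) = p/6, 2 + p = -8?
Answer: -347/3 ≈ -115.67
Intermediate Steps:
p = -10 (p = -2 - 8 = -10)
b(X) = -5/3 (b(X) = -10/6 = -10*1/6 = -5/3)
b(9)*91 + 36 = -5/3*91 + 36 = -455/3 + 36 = -347/3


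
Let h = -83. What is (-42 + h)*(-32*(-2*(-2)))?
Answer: 16000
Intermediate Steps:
(-42 + h)*(-32*(-2*(-2))) = (-42 - 83)*(-32*(-2*(-2))) = -(-125)*32*4 = -(-125)*128 = -125*(-128) = 16000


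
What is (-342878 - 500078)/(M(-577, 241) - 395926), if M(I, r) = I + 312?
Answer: 842956/396191 ≈ 2.1277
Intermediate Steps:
M(I, r) = 312 + I
(-342878 - 500078)/(M(-577, 241) - 395926) = (-342878 - 500078)/((312 - 577) - 395926) = -842956/(-265 - 395926) = -842956/(-396191) = -842956*(-1/396191) = 842956/396191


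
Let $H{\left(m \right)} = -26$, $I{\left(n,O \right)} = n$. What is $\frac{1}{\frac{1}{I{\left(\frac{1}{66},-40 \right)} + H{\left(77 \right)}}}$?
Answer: $- \frac{1715}{66} \approx -25.985$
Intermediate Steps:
$\frac{1}{\frac{1}{I{\left(\frac{1}{66},-40 \right)} + H{\left(77 \right)}}} = \frac{1}{\frac{1}{\frac{1}{66} - 26}} = \frac{1}{\frac{1}{- \frac{1715}{66}}} = \frac{1}{- \frac{66}{1715}} = - \frac{1715}{66}$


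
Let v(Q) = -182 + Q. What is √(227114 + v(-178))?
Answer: 11*√1874 ≈ 476.19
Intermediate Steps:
√(227114 + v(-178)) = √(227114 + (-182 - 178)) = √(227114 - 360) = √226754 = 11*√1874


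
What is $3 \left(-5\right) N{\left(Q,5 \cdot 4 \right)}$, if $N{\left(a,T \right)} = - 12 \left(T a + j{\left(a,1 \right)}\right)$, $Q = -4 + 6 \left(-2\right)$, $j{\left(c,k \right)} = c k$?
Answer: $-60480$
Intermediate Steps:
$Q = -16$ ($Q = -4 - 12 = -16$)
$N{\left(a,T \right)} = - 12 a - 12 T a$ ($N{\left(a,T \right)} = - 12 \left(T a + a 1\right) = - 12 \left(T a + a\right) = - 12 \left(a + T a\right) = - 12 a - 12 T a$)
$3 \left(-5\right) N{\left(Q,5 \cdot 4 \right)} = 3 \left(-5\right) 12 \left(-16\right) \left(-1 - 5 \cdot 4\right) = - 15 \cdot 12 \left(-16\right) \left(-1 - 20\right) = - 15 \cdot 12 \left(-16\right) \left(-21\right) = \left(-15\right) 4032 = -60480$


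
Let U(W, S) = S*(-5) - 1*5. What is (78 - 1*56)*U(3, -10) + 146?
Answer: 1136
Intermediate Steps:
U(W, S) = -5 - 5*S (U(W, S) = -5*S - 5 = -5 - 5*S)
(78 - 1*56)*U(3, -10) + 146 = (78 - 1*56)*(-5 - 5*(-10)) + 146 = (78 - 56)*(-5 + 50) + 146 = 22*45 + 146 = 990 + 146 = 1136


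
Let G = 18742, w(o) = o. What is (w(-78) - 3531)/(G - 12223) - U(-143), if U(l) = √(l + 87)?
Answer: -1203/2173 - 2*I*√14 ≈ -0.55361 - 7.4833*I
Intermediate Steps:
U(l) = √(87 + l)
(w(-78) - 3531)/(G - 12223) - U(-143) = (-78 - 3531)/(18742 - 12223) - √(87 - 143) = -3609/6519 - √(-56) = -3609*1/6519 - 2*I*√14 = -1203/2173 - 2*I*√14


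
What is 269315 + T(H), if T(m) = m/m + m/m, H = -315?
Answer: 269317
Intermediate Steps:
T(m) = 2 (T(m) = 1 + 1 = 2)
269315 + T(H) = 269315 + 2 = 269317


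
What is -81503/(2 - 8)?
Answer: 81503/6 ≈ 13584.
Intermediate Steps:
-81503/(2 - 8) = -81503/(-6) = -1/6*(-81503) = 81503/6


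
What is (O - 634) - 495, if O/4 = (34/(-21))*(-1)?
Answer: -23573/21 ≈ -1122.5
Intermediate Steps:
O = 136/21 (O = 4*((34/(-21))*(-1)) = 4*((34*(-1/21))*(-1)) = 4*(-34/21*(-1)) = 4*(34/21) = 136/21 ≈ 6.4762)
(O - 634) - 495 = (136/21 - 634) - 495 = -13178/21 - 495 = -23573/21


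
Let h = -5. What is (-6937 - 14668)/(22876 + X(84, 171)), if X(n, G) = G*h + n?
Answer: -4321/4421 ≈ -0.97738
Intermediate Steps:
X(n, G) = n - 5*G (X(n, G) = G*(-5) + n = -5*G + n = n - 5*G)
(-6937 - 14668)/(22876 + X(84, 171)) = (-6937 - 14668)/(22876 + (84 - 5*171)) = -21605/(22876 + (84 - 855)) = -21605/(22876 - 771) = -21605/22105 = -21605*1/22105 = -4321/4421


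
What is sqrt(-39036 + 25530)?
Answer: I*sqrt(13506) ≈ 116.22*I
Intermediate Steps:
sqrt(-39036 + 25530) = sqrt(-13506) = I*sqrt(13506)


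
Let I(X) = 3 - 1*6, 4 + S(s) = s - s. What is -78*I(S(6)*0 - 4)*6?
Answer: 1404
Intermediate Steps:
S(s) = -4 (S(s) = -4 + (s - s) = -4 + 0 = -4)
I(X) = -3 (I(X) = 3 - 6 = -3)
-78*I(S(6)*0 - 4)*6 = -78*(-3)*6 = 234*6 = 1404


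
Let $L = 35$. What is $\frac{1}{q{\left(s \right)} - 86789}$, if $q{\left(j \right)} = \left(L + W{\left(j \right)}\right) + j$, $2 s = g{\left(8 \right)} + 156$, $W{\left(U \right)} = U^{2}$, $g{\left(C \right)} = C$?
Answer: $- \frac{1}{79948} \approx -1.2508 \cdot 10^{-5}$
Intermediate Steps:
$s = 82$ ($s = \frac{8 + 156}{2} = \frac{1}{2} \cdot 164 = 82$)
$q{\left(j \right)} = 35 + j + j^{2}$ ($q{\left(j \right)} = \left(35 + j^{2}\right) + j = 35 + j + j^{2}$)
$\frac{1}{q{\left(s \right)} - 86789} = \frac{1}{\left(35 + 82 + 82^{2}\right) - 86789} = \frac{1}{\left(35 + 82 + 6724\right) - 86789} = \frac{1}{6841 - 86789} = \frac{1}{-79948} = - \frac{1}{79948}$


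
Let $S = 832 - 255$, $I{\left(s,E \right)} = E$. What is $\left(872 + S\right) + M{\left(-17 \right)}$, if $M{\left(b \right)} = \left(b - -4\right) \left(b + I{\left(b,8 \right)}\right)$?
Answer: $1566$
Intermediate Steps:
$M{\left(b \right)} = \left(4 + b\right) \left(8 + b\right)$ ($M{\left(b \right)} = \left(b - -4\right) \left(b + 8\right) = \left(b + \left(-11 + 15\right)\right) \left(8 + b\right) = \left(b + 4\right) \left(8 + b\right) = \left(4 + b\right) \left(8 + b\right)$)
$S = 577$
$\left(872 + S\right) + M{\left(-17 \right)} = \left(872 + 577\right) + \left(32 + \left(-17\right)^{2} + 12 \left(-17\right)\right) = 1449 + \left(32 + 289 - 204\right) = 1449 + 117 = 1566$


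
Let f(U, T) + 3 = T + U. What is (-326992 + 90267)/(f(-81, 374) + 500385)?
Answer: -9469/20027 ≈ -0.47281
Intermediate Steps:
f(U, T) = -3 + T + U (f(U, T) = -3 + (T + U) = -3 + T + U)
(-326992 + 90267)/(f(-81, 374) + 500385) = (-326992 + 90267)/((-3 + 374 - 81) + 500385) = -236725/(290 + 500385) = -236725/500675 = -236725*1/500675 = -9469/20027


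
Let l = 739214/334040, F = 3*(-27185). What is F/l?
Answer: -1945902300/52801 ≈ -36854.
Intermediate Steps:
F = -81555
l = 52801/23860 (l = 739214*(1/334040) = 52801/23860 ≈ 2.2130)
F/l = -81555/52801/23860 = -81555*23860/52801 = -1945902300/52801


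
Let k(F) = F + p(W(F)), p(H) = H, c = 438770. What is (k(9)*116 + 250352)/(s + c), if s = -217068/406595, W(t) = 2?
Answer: 51155343330/89200735541 ≈ 0.57349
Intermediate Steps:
s = -217068/406595 (s = -217068*1/406595 = -217068/406595 ≈ -0.53387)
k(F) = 2 + F (k(F) = F + 2 = 2 + F)
(k(9)*116 + 250352)/(s + c) = ((2 + 9)*116 + 250352)/(-217068/406595 + 438770) = (11*116 + 250352)/(178401471082/406595) = (1276 + 250352)*(406595/178401471082) = 251628*(406595/178401471082) = 51155343330/89200735541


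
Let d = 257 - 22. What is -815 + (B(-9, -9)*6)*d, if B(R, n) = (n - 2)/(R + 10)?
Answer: -16325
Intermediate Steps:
d = 235
B(R, n) = (-2 + n)/(10 + R)
-815 + (B(-9, -9)*6)*d = -815 + (((-2 - 9)/(10 - 9))*6)*235 = -815 + ((-11/1)*6)*235 = -815 + ((1*(-11))*6)*235 = -815 - 11*6*235 = -815 - 66*235 = -815 - 15510 = -16325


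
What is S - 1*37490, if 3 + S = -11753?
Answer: -49246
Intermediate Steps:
S = -11756 (S = -3 - 11753 = -11756)
S - 1*37490 = -11756 - 1*37490 = -11756 - 37490 = -49246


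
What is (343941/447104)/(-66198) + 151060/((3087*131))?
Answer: 30413896150469/81422421518592 ≈ 0.37353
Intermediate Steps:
(343941/447104)/(-66198) + 151060/((3087*131)) = (343941*(1/447104))*(-1/66198) + 151060/404397 = (343941/447104)*(-1/66198) + 151060*(1/404397) = -114647/9865796864 + 21580/57771 = 30413896150469/81422421518592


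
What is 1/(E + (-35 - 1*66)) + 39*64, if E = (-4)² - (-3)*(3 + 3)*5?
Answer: 12481/5 ≈ 2496.2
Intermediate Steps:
E = 106 (E = 16 - (-3)*6*5 = 16 - (-3)*30 = 16 - 1*(-90) = 16 + 90 = 106)
1/(E + (-35 - 1*66)) + 39*64 = 1/(106 + (-35 - 1*66)) + 39*64 = 1/(106 + (-35 - 66)) + 2496 = 1/(106 - 101) + 2496 = 1/5 + 2496 = ⅕ + 2496 = 12481/5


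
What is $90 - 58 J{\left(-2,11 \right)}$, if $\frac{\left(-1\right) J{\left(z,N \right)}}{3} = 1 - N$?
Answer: $-1650$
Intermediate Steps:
$J{\left(z,N \right)} = -3 + 3 N$ ($J{\left(z,N \right)} = - 3 \left(1 - N\right) = -3 + 3 N$)
$90 - 58 J{\left(-2,11 \right)} = 90 - 58 \left(-3 + 3 \cdot 11\right) = 90 - 58 \left(-3 + 33\right) = 90 - 1740 = -1650$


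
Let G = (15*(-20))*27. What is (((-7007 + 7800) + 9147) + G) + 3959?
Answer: 5799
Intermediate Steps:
G = -8100 (G = -300*27 = -8100)
(((-7007 + 7800) + 9147) + G) + 3959 = (((-7007 + 7800) + 9147) - 8100) + 3959 = ((793 + 9147) - 8100) + 3959 = (9940 - 8100) + 3959 = 1840 + 3959 = 5799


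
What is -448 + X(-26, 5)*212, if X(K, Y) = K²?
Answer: 142864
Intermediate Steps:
-448 + X(-26, 5)*212 = -448 + (-26)²*212 = -448 + 676*212 = -448 + 143312 = 142864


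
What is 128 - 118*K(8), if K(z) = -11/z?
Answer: 1161/4 ≈ 290.25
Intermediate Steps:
128 - 118*K(8) = 128 - (-1298)/8 = 128 - 118*(-11/8) = 128 + 649/4 = 1161/4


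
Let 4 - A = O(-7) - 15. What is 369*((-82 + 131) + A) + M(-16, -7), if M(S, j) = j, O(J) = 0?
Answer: 25085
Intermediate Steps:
A = 19 (A = 4 - (0 - 15) = 4 - 1*(-15) = 4 + 15 = 19)
369*((-82 + 131) + A) + M(-16, -7) = 369*((-82 + 131) + 19) - 7 = 369*(49 + 19) - 7 = 369*68 - 7 = 25092 - 7 = 25085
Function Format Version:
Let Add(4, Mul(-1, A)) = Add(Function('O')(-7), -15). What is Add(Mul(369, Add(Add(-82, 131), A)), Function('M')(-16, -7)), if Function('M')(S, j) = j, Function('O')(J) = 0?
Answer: 25085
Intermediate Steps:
A = 19 (A = Add(4, Mul(-1, Add(0, -15))) = Add(4, Mul(-1, -15)) = Add(4, 15) = 19)
Add(Mul(369, Add(Add(-82, 131), A)), Function('M')(-16, -7)) = Add(Mul(369, Add(Add(-82, 131), 19)), -7) = Add(Mul(369, Add(49, 19)), -7) = Add(Mul(369, 68), -7) = Add(25092, -7) = 25085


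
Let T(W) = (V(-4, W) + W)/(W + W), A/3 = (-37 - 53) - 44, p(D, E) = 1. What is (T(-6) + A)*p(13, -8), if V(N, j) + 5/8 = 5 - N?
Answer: -38611/96 ≈ -402.20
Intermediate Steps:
V(N, j) = 35/8 - N (V(N, j) = -5/8 + (5 - N) = 35/8 - N)
A = -402 (A = 3*((-37 - 53) - 44) = 3*(-90 - 44) = 3*(-134) = -402)
T(W) = (67/8 + W)/(2*W) (T(W) = ((35/8 - 1*(-4)) + W)/(W + W) = ((35/8 + 4) + W)/((2*W)) = (67/8 + W)*(1/(2*W)) = (67/8 + W)/(2*W))
(T(-6) + A)*p(13, -8) = ((1/16)*(67 + 8*(-6))/(-6) - 402)*1 = ((1/16)*(-1/6)*(67 - 48) - 402)*1 = ((1/16)*(-1/6)*19 - 402)*1 = (-19/96 - 402)*1 = -38611/96*1 = -38611/96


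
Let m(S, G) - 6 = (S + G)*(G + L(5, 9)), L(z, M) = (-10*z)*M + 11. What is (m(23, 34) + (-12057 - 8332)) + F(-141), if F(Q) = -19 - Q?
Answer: -43346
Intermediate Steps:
L(z, M) = 11 - 10*M*z (L(z, M) = -10*M*z + 11 = 11 - 10*M*z)
m(S, G) = 6 + (-439 + G)*(G + S) (m(S, G) = 6 + (S + G)*(G + (11 - 10*9*5)) = 6 + (G + S)*(G + (11 - 450)) = 6 + (G + S)*(G - 439) = 6 + (G + S)*(-439 + G) = 6 + (-439 + G)*(G + S))
(m(23, 34) + (-12057 - 8332)) + F(-141) = ((6 + 34**2 - 439*34 - 439*23 + 34*23) + (-12057 - 8332)) + (-19 - 1*(-141)) = ((6 + 1156 - 14926 - 10097 + 782) - 20389) + (-19 + 141) = (-23079 - 20389) + 122 = -43468 + 122 = -43346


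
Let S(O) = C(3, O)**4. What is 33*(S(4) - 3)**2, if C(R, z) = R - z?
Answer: 132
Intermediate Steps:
S(O) = (3 - O)**4
33*(S(4) - 3)**2 = 33*((-3 + 4)**4 - 3)**2 = 33*(1**4 - 3)**2 = 33*(1 - 3)**2 = 33*(-2)**2 = 33*4 = 132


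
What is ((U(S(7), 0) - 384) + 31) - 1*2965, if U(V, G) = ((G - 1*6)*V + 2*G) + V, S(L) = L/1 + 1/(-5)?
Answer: -3352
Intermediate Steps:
S(L) = -⅕ + L (S(L) = L*1 + 1*(-⅕) = L - ⅕ = -⅕ + L)
U(V, G) = V + 2*G + V*(-6 + G) (U(V, G) = ((G - 6)*V + 2*G) + V = ((-6 + G)*V + 2*G) + V = (V*(-6 + G) + 2*G) + V = (2*G + V*(-6 + G)) + V = V + 2*G + V*(-6 + G))
((U(S(7), 0) - 384) + 31) - 1*2965 = (((-5*(-⅕ + 7) + 2*0 + 0*(-⅕ + 7)) - 384) + 31) - 1*2965 = (((-5*34/5 + 0 + 0*(34/5)) - 384) + 31) - 2965 = (((-34 + 0 + 0) - 384) + 31) - 2965 = ((-34 - 384) + 31) - 2965 = (-418 + 31) - 2965 = -387 - 2965 = -3352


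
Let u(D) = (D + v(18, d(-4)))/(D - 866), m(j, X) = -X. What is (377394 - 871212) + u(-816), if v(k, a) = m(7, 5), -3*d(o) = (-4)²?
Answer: -830601055/1682 ≈ -4.9382e+5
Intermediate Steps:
d(o) = -16/3 (d(o) = -⅓*(-4)² = -⅓*16 = -16/3)
v(k, a) = -5 (v(k, a) = -1*5 = -5)
u(D) = (-5 + D)/(-866 + D) (u(D) = (D - 5)/(D - 866) = (-5 + D)/(-866 + D))
(377394 - 871212) + u(-816) = (377394 - 871212) + (-5 - 816)/(-866 - 816) = -493818 - 821/(-1682) = -493818 - 1/1682*(-821) = -493818 + 821/1682 = -830601055/1682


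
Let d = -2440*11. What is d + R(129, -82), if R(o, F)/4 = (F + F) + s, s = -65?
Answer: -27756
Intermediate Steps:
d = -26840
R(o, F) = -260 + 8*F (R(o, F) = 4*((F + F) - 65) = 4*(2*F - 65) = 4*(-65 + 2*F) = -260 + 8*F)
d + R(129, -82) = -26840 + (-260 + 8*(-82)) = -26840 + (-260 - 656) = -26840 - 916 = -27756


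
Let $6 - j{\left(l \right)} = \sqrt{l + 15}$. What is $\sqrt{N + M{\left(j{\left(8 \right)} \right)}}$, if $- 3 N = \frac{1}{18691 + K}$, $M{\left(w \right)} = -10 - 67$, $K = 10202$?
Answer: $\frac{142 i \sqrt{3187861}}{28893} \approx 8.775 i$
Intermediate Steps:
$j{\left(l \right)} = 6 - \sqrt{15 + l}$ ($j{\left(l \right)} = 6 - \sqrt{l + 15} = 6 - \sqrt{15 + l}$)
$M{\left(w \right)} = -77$
$N = - \frac{1}{86679}$ ($N = - \frac{1}{3 \left(18691 + 10202\right)} = - \frac{1}{3 \cdot 28893} = \left(- \frac{1}{3}\right) \frac{1}{28893} = - \frac{1}{86679} \approx -1.1537 \cdot 10^{-5}$)
$\sqrt{N + M{\left(j{\left(8 \right)} \right)}} = \sqrt{- \frac{1}{86679} - 77} = \sqrt{- \frac{6674284}{86679}} = \frac{142 i \sqrt{3187861}}{28893}$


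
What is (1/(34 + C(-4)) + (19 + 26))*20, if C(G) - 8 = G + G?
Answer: 15310/17 ≈ 900.59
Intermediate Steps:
C(G) = 8 + 2*G (C(G) = 8 + (G + G) = 8 + 2*G)
(1/(34 + C(-4)) + (19 + 26))*20 = (1/(34 + (8 + 2*(-4))) + (19 + 26))*20 = (1/(34 + (8 - 8)) + 45)*20 = (1/(34 + 0) + 45)*20 = (1/34 + 45)*20 = (1531/34)*20 = 15310/17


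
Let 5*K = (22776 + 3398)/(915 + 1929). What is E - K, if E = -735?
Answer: -5238937/7110 ≈ -736.84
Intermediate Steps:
K = 13087/7110 (K = ((22776 + 3398)/(915 + 1929))/5 = (26174/2844)/5 = (26174*(1/2844))/5 = (1/5)*(13087/1422) = 13087/7110 ≈ 1.8406)
E - K = -735 - 1*13087/7110 = -735 - 13087/7110 = -5238937/7110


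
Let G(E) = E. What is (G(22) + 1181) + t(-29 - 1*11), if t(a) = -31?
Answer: 1172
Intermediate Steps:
(G(22) + 1181) + t(-29 - 1*11) = (22 + 1181) - 31 = 1203 - 31 = 1172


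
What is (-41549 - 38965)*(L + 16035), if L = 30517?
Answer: -3748087728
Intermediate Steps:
(-41549 - 38965)*(L + 16035) = (-41549 - 38965)*(30517 + 16035) = -80514*46552 = -3748087728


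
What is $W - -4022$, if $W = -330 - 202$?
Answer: $3490$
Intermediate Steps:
$W = -532$
$W - -4022 = -532 - -4022 = -532 + 4022 = 3490$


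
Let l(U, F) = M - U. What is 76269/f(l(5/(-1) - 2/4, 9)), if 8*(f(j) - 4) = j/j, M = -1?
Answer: 203384/11 ≈ 18489.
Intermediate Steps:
l(U, F) = -1 - U
f(j) = 33/8 (f(j) = 4 + (j/j)/8 = 4 + (⅛)*1 = 4 + ⅛ = 33/8)
76269/f(l(5/(-1) - 2/4, 9)) = 76269/(33/8) = 76269*(8/33) = 203384/11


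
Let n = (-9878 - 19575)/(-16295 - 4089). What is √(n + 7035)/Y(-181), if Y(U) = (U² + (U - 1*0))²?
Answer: √3729203218/772740259200 ≈ 7.9027e-8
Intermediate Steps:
n = 29453/20384 (n = -29453/(-20384) = -29453*(-1/20384) = 29453/20384 ≈ 1.4449)
Y(U) = (U + U²)² (Y(U) = (U² + (U + 0))² = (U² + U)² = (U + U²)²)
√(n + 7035)/Y(-181) = √(29453/20384 + 7035)/(((-181)²*(1 - 181)²)) = √(143430893/20384)/((32761*(-180)²)) = (√3729203218/728)/((32761*32400)) = (√3729203218/728)/1061456400 = (√3729203218/728)*(1/1061456400) = √3729203218/772740259200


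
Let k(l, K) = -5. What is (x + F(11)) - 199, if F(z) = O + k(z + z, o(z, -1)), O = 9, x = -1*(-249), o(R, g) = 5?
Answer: 54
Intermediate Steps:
x = 249
F(z) = 4 (F(z) = 9 - 5 = 4)
(x + F(11)) - 199 = (249 + 4) - 199 = 253 - 199 = 54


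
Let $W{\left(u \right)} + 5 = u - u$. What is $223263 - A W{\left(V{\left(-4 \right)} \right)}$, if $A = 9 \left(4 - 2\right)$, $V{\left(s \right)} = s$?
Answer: $223353$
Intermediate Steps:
$W{\left(u \right)} = -5$ ($W{\left(u \right)} = -5 + \left(u - u\right) = -5 + 0 = -5$)
$A = 18$ ($A = 9 \cdot 2 = 18$)
$223263 - A W{\left(V{\left(-4 \right)} \right)} = 223263 - 18 \left(-5\right) = 223263 - -90 = 223263 + 90 = 223353$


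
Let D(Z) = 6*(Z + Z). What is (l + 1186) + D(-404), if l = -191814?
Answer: -195476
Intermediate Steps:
D(Z) = 12*Z (D(Z) = 6*(2*Z) = 12*Z)
(l + 1186) + D(-404) = (-191814 + 1186) + 12*(-404) = -190628 - 4848 = -195476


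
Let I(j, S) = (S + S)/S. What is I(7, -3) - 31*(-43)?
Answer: 1335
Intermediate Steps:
I(j, S) = 2 (I(j, S) = (2*S)/S = 2)
I(7, -3) - 31*(-43) = 2 - 31*(-43) = 2 + 1333 = 1335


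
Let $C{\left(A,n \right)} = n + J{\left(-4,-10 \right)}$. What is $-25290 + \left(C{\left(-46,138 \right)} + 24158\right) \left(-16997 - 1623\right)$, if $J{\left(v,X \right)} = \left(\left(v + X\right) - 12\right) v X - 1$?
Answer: $-433033390$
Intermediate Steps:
$J{\left(v,X \right)} = -1 + X v \left(-12 + X + v\right)$ ($J{\left(v,X \right)} = \left(\left(X + v\right) - 12\right) v X - 1 = \left(-12 + X + v\right) v X - 1 = v \left(-12 + X + v\right) X - 1 = X v \left(-12 + X + v\right) - 1 = -1 + X v \left(-12 + X + v\right)$)
$C{\left(A,n \right)} = -1041 + n$ ($C{\left(A,n \right)} = n - \left(1 + 160 + 400 + 480\right) = n - 1041 = -1041 + n$)
$-25290 + \left(C{\left(-46,138 \right)} + 24158\right) \left(-16997 - 1623\right) = -25290 + \left(\left(-1041 + 138\right) + 24158\right) \left(-16997 - 1623\right) = -25290 + \left(-903 + 24158\right) \left(-18620\right) = -25290 + 23255 \left(-18620\right) = -25290 - 433008100 = -433033390$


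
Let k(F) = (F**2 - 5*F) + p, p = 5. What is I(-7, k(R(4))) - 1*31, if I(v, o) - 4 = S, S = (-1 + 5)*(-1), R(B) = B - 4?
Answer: -31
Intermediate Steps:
R(B) = -4 + B
S = -4 (S = 4*(-1) = -4)
k(F) = 5 + F**2 - 5*F (k(F) = (F**2 - 5*F) + 5 = 5 + F**2 - 5*F)
I(v, o) = 0 (I(v, o) = 4 - 4 = 0)
I(-7, k(R(4))) - 1*31 = 0 - 1*31 = 0 - 31 = -31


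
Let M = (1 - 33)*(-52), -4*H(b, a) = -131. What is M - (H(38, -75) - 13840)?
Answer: 61885/4 ≈ 15471.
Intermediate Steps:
H(b, a) = 131/4 (H(b, a) = -¼*(-131) = 131/4)
M = 1664 (M = -32*(-52) = 1664)
M - (H(38, -75) - 13840) = 1664 - (131/4 - 13840) = 1664 - 1*(-55229/4) = 1664 + 55229/4 = 61885/4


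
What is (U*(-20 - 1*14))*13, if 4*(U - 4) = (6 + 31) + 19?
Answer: -7956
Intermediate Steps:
U = 18 (U = 4 + ((6 + 31) + 19)/4 = 4 + (37 + 19)/4 = 4 + (¼)*56 = 4 + 14 = 18)
(U*(-20 - 1*14))*13 = (18*(-20 - 1*14))*13 = (18*(-20 - 14))*13 = (18*(-34))*13 = -612*13 = -7956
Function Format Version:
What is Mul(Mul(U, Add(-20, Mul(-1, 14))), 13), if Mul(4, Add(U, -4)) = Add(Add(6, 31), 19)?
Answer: -7956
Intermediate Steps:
U = 18 (U = Add(4, Mul(Rational(1, 4), Add(Add(6, 31), 19))) = Add(4, Mul(Rational(1, 4), Add(37, 19))) = Add(4, Mul(Rational(1, 4), 56)) = Add(4, 14) = 18)
Mul(Mul(U, Add(-20, Mul(-1, 14))), 13) = Mul(Mul(18, Add(-20, Mul(-1, 14))), 13) = Mul(Mul(18, Add(-20, -14)), 13) = Mul(Mul(18, -34), 13) = Mul(-612, 13) = -7956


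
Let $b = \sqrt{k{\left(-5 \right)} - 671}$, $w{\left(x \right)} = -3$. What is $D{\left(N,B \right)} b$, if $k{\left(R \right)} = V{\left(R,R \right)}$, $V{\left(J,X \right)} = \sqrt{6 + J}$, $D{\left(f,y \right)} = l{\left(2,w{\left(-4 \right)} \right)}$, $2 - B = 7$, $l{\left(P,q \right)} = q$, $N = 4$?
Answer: $- 3 i \sqrt{670} \approx - 77.653 i$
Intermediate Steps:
$B = -5$ ($B = 2 - 7 = -5$)
$D{\left(f,y \right)} = -3$
$k{\left(R \right)} = \sqrt{6 + R}$
$b = i \sqrt{670}$ ($b = \sqrt{\sqrt{6 - 5} - 671} = \sqrt{\sqrt{1} - 671} = \sqrt{1 - 671} = \sqrt{-670} = i \sqrt{670} \approx 25.884 i$)
$D{\left(N,B \right)} b = - 3 i \sqrt{670}$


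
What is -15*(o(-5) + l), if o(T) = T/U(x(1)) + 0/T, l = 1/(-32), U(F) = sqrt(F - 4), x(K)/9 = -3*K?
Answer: 15/32 - 75*I*sqrt(31)/31 ≈ 0.46875 - 13.47*I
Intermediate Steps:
x(K) = -27*K (x(K) = 9*(-3*K) = -27*K)
U(F) = sqrt(-4 + F)
l = -1/32 ≈ -0.031250
o(T) = -I*T*sqrt(31)/31 (o(T) = T/(sqrt(-4 - 27*1)) + 0/T = T/(sqrt(-4 - 27)) + 0 = T/(sqrt(-31)) + 0 = T/((I*sqrt(31))) + 0 = T*(-I*sqrt(31)/31) + 0 = -I*T*sqrt(31)/31 + 0 = -I*T*sqrt(31)/31)
-15*(o(-5) + l) = -15*(-1/31*I*(-5)*sqrt(31) - 1/32) = -15*(5*I*sqrt(31)/31 - 1/32) = -15*(-1/32 + 5*I*sqrt(31)/31) = 15/32 - 75*I*sqrt(31)/31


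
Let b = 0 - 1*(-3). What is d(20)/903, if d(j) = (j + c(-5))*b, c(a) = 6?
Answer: 26/301 ≈ 0.086379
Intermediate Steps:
b = 3 (b = 0 + 3 = 3)
d(j) = 18 + 3*j (d(j) = (j + 6)*3 = (6 + j)*3 = 18 + 3*j)
d(20)/903 = (18 + 3*20)/903 = (18 + 60)*(1/903) = 78*(1/903) = 26/301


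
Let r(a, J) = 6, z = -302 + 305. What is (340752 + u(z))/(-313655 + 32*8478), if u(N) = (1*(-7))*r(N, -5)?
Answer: -340710/42359 ≈ -8.0434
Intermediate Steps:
z = 3
u(N) = -42 (u(N) = (1*(-7))*6 = -7*6 = -42)
(340752 + u(z))/(-313655 + 32*8478) = (340752 - 42)/(-313655 + 32*8478) = 340710/(-313655 + 271296) = 340710/(-42359) = 340710*(-1/42359) = -340710/42359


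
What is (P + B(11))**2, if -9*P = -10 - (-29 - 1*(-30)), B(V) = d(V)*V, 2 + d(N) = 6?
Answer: 165649/81 ≈ 2045.0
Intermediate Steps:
d(N) = 4 (d(N) = -2 + 6 = 4)
B(V) = 4*V
P = 11/9 (P = -(-10 - (-29 - 1*(-30)))/9 = -(-10 - (-29 + 30))/9 = -(-10 - 1*1)/9 = -(-10 - 1)/9 = -1/9*(-11) = 11/9 ≈ 1.2222)
(P + B(11))**2 = (11/9 + 4*11)**2 = (11/9 + 44)**2 = (407/9)**2 = 165649/81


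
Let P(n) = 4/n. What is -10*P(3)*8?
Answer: -320/3 ≈ -106.67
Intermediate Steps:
-10*P(3)*8 = -40/3*8 = -320/3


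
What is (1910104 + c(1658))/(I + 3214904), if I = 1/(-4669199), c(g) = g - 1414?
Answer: 8919794971252/15011026541895 ≈ 0.59422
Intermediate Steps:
c(g) = -1414 + g
I = -1/4669199 ≈ -2.1417e-7
(1910104 + c(1658))/(I + 3214904) = (1910104 + (-1414 + 1658))/(-1/4669199 + 3214904) = (1910104 + 244)/(15011026541895/4669199) = 1910348*(4669199/15011026541895) = 8919794971252/15011026541895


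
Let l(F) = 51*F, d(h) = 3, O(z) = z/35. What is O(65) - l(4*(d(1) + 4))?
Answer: -9983/7 ≈ -1426.1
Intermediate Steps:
O(z) = z/35 (O(z) = z*(1/35) = z/35)
O(65) - l(4*(d(1) + 4)) = (1/35)*65 - 51*4*(3 + 4) = 13/7 - 51*4*7 = 13/7 - 51*28 = 13/7 - 1*1428 = 13/7 - 1428 = -9983/7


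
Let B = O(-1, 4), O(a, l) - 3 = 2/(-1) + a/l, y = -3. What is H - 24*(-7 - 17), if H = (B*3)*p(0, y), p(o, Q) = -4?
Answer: 567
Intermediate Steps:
O(a, l) = 1 + a/l (O(a, l) = 3 + (2/(-1) + a/l) = 3 + (2*(-1) + a/l) = 3 + (-2 + a/l) = 1 + a/l)
B = ¾ (B = (-1 + 4)/4 = (¼)*3 = ¾ ≈ 0.75000)
H = -9 (H = ((¾)*3)*(-4) = (9/4)*(-4) = -9)
H - 24*(-7 - 17) = -9 - 24*(-7 - 17) = -9 - 24*(-24) = -9 - 1*(-576) = -9 + 576 = 567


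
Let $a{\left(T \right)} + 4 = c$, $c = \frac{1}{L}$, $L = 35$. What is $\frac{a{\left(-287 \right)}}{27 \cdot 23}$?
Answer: $- \frac{139}{21735} \approx -0.0063952$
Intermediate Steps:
$c = \frac{1}{35} \approx 0.028571$
$a{\left(T \right)} = - \frac{139}{35}$ ($a{\left(T \right)} = -4 + \frac{1}{35} = - \frac{139}{35}$)
$\frac{a{\left(-287 \right)}}{27 \cdot 23} = - \frac{139}{35 \cdot 27 \cdot 23} = - \frac{139}{35 \cdot 621} = \left(- \frac{139}{35}\right) \frac{1}{621} = - \frac{139}{21735}$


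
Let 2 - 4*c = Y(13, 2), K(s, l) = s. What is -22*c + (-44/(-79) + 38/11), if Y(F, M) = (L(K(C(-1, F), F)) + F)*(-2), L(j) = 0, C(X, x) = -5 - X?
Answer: -130340/869 ≈ -149.99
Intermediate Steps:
Y(F, M) = -2*F (Y(F, M) = (0 + F)*(-2) = F*(-2) = -2*F)
c = 7 (c = ½ - (-1)*13/2 = ½ - ¼*(-26) = ½ + 13/2 = 7)
-22*c + (-44/(-79) + 38/11) = -22*7 + (-44/(-79) + 38/11) = -154 + (-44*(-1/79) + 38*(1/11)) = -154 + (44/79 + 38/11) = -154 + 3486/869 = -130340/869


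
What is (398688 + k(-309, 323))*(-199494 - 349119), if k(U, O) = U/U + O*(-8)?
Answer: -217308352365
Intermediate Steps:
k(U, O) = 1 - 8*O
(398688 + k(-309, 323))*(-199494 - 349119) = (398688 + (1 - 8*323))*(-199494 - 349119) = (398688 + (1 - 2584))*(-548613) = (398688 - 2583)*(-548613) = 396105*(-548613) = -217308352365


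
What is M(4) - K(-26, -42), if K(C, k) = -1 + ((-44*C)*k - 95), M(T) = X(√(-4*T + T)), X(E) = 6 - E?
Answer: 48150 - 2*I*√3 ≈ 48150.0 - 3.4641*I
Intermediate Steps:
M(T) = 6 - √3*√(-T) (M(T) = 6 - √(-4*T + T) = 6 - √(-3*T) = 6 - √3*√(-T))
K(C, k) = -96 - 44*C*k (K(C, k) = -1 + (-44*C*k - 95) = -1 + (-95 - 44*C*k) = -96 - 44*C*k)
M(4) - K(-26, -42) = (6 - √3*√(-1*4)) - (-96 - 44*(-26)*(-42)) = (6 - √3*√(-4)) - (-96 - 48048) = (6 - √3*2*I) - 1*(-48144) = (6 - 2*I*√3) + 48144 = 48150 - 2*I*√3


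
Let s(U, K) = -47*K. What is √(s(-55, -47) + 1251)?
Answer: 2*√865 ≈ 58.822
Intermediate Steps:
√(s(-55, -47) + 1251) = √(-47*(-47) + 1251) = √(2209 + 1251) = √3460 = 2*√865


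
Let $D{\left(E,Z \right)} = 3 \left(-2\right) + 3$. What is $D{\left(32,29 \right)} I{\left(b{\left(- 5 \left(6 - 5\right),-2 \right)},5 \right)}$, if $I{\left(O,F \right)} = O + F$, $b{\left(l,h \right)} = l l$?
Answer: $-90$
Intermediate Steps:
$D{\left(E,Z \right)} = -3$ ($D{\left(E,Z \right)} = -6 + 3 = -3$)
$b{\left(l,h \right)} = l^{2}$
$I{\left(O,F \right)} = F + O$
$D{\left(32,29 \right)} I{\left(b{\left(- 5 \left(6 - 5\right),-2 \right)},5 \right)} = - 3 \left(5 + \left(- 5 \left(6 - 5\right)\right)^{2}\right) = - 3 \left(5 + \left(\left(-5\right) 1\right)^{2}\right) = - 3 \left(5 + \left(-5\right)^{2}\right) = - 3 \left(5 + 25\right) = \left(-3\right) 30 = -90$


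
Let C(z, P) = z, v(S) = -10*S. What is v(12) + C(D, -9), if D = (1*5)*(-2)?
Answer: -130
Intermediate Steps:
D = -10 (D = 5*(-2) = -10)
v(12) + C(D, -9) = -10*12 - 10 = -120 - 10 = -130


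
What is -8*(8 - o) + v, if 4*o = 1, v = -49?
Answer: -111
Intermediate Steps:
o = 1/4 (o = (1/4)*1 = 1/4 ≈ 0.25000)
-8*(8 - o) + v = -8*(8 - 1*1/4) - 49 = -8*(8 - 1/4) - 49 = -8*31/4 - 49 = -62 - 49 = -111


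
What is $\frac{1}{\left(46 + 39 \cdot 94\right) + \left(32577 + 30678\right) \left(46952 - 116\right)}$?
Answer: $\frac{1}{2962614892} \approx 3.3754 \cdot 10^{-10}$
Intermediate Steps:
$\frac{1}{\left(46 + 39 \cdot 94\right) + \left(32577 + 30678\right) \left(46952 - 116\right)} = \frac{1}{\left(46 + 3666\right) + 63255 \cdot 46836} = \frac{1}{3712 + 2962611180} = \frac{1}{2962614892}$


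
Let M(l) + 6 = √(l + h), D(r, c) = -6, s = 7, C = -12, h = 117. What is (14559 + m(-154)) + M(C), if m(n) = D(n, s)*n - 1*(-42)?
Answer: 15519 + √105 ≈ 15529.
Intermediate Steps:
M(l) = -6 + √(117 + l) (M(l) = -6 + √(l + 117) = -6 + √(117 + l))
m(n) = 42 - 6*n (m(n) = -6*n - 1*(-42) = -6*n + 42 = 42 - 6*n)
(14559 + m(-154)) + M(C) = (14559 + (42 - 6*(-154))) + (-6 + √(117 - 12)) = (14559 + (42 + 924)) + (-6 + √105) = (14559 + 966) + (-6 + √105) = 15525 + (-6 + √105) = 15519 + √105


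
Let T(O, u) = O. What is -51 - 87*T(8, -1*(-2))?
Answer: -747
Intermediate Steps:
-51 - 87*T(8, -1*(-2)) = -51 - 87*8 = -51 - 696 = -747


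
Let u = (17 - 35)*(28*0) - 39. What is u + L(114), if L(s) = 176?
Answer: 137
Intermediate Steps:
u = -39 (u = -18*0 - 39 = 0 - 39 = -39)
u + L(114) = -39 + 176 = 137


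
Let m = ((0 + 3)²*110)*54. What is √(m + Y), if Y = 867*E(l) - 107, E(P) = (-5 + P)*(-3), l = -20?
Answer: √118378 ≈ 344.06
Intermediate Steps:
E(P) = 15 - 3*P
Y = 64918 (Y = 867*(15 - 3*(-20)) - 107 = 867*(15 + 60) - 107 = 867*75 - 107 = 65025 - 107 = 64918)
m = 53460 (m = (3²*110)*54 = (9*110)*54 = 990*54 = 53460)
√(m + Y) = √(53460 + 64918) = √118378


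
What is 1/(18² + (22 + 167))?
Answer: 1/513 ≈ 0.0019493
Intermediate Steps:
1/(18² + (22 + 167)) = 1/(324 + 189) = 1/513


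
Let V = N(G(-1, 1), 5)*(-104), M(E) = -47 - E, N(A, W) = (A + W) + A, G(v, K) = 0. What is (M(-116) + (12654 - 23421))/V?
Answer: 5349/260 ≈ 20.573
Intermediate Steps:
N(A, W) = W + 2*A
V = -520 (V = (5 + 2*0)*(-104) = (5 + 0)*(-104) = 5*(-104) = -520)
(M(-116) + (12654 - 23421))/V = ((-47 - 1*(-116)) + (12654 - 23421))/(-520) = ((-47 + 116) - 10767)*(-1/520) = (69 - 10767)*(-1/520) = -10698*(-1/520) = 5349/260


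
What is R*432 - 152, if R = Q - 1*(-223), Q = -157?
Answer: 28360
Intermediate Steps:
R = 66 (R = -157 - 1*(-223) = -157 + 223 = 66)
R*432 - 152 = 66*432 - 152 = 28512 - 152 = 28360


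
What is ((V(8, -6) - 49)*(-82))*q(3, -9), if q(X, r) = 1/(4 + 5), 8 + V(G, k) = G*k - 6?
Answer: 3034/3 ≈ 1011.3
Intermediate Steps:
V(G, k) = -14 + G*k (V(G, k) = -8 + (G*k - 6) = -8 + (-6 + G*k) = -14 + G*k)
q(X, r) = 1/9
((V(8, -6) - 49)*(-82))*q(3, -9) = (((-14 + 8*(-6)) - 49)*(-82))*(1/9) = (((-14 - 48) - 49)*(-82))*(1/9) = ((-62 - 49)*(-82))*(1/9) = -111*(-82)*(1/9) = 9102*(1/9) = 3034/3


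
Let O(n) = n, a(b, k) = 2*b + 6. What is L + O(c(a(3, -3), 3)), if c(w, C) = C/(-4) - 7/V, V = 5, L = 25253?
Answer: 505017/20 ≈ 25251.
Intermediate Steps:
a(b, k) = 6 + 2*b
c(w, C) = -7/5 - C/4 (c(w, C) = C/(-4) - 7/5 = C*(-¼) - 7*⅕ = -C/4 - 7/5 = -7/5 - C/4)
L + O(c(a(3, -3), 3)) = 25253 + (-7/5 - ¼*3) = 25253 + (-7/5 - ¾) = 25253 - 43/20 = 505017/20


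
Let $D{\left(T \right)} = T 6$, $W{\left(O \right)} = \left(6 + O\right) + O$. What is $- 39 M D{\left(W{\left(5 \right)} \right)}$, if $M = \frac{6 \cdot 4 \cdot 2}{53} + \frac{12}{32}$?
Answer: $- \frac{254124}{53} \approx -4794.8$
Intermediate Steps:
$W{\left(O \right)} = 6 + 2 O$
$D{\left(T \right)} = 6 T$
$M = \frac{543}{424}$ ($M = 24 \cdot 2 \cdot \frac{1}{53} + 12 \cdot \frac{1}{32} = 48 \cdot \frac{1}{53} + \frac{3}{8} = \frac{48}{53} + \frac{3}{8} = \frac{543}{424} \approx 1.2807$)
$- 39 M D{\left(W{\left(5 \right)} \right)} = \left(-39\right) \frac{543}{424} \cdot 6 \left(6 + 2 \cdot 5\right) = - \frac{21177 \cdot 6 \left(6 + 10\right)}{424} = - \frac{21177 \cdot 6 \cdot 16}{424} = \left(- \frac{21177}{424}\right) 96 = - \frac{254124}{53}$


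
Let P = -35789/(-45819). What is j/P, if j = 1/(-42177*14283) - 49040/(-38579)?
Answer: 50133430711951517/30805757158966023 ≈ 1.6274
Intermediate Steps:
j = 29542386984061/23240533216689 (j = -1/42177*1/14283 - 49040*(-1/38579) = -1/602414091 + 49040/38579 = 29542386984061/23240533216689 ≈ 1.2712)
P = 35789/45819 (P = -35789*(-1/45819) = 35789/45819 ≈ 0.78110)
j/P = 29542386984061/(23240533216689*(35789/45819)) = (29542386984061/23240533216689)*(45819/35789) = 50133430711951517/30805757158966023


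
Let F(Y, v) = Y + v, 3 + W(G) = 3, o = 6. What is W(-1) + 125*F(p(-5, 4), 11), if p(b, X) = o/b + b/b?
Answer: 1350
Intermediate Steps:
W(G) = 0 (W(G) = -3 + 3 = 0)
p(b, X) = 1 + 6/b (p(b, X) = 6/b + b/b = 6/b + 1 = 1 + 6/b)
W(-1) + 125*F(p(-5, 4), 11) = 0 + 125*((6 - 5)/(-5) + 11) = 0 + 125*(-1/5*1 + 11) = 0 + 125*(-1/5 + 11) = 0 + 125*(54/5) = 0 + 1350 = 1350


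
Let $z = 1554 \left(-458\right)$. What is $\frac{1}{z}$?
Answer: $- \frac{1}{711732} \approx -1.405 \cdot 10^{-6}$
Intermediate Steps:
$z = -711732$
$\frac{1}{z} = \frac{1}{-711732} = - \frac{1}{711732}$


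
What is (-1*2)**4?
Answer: 16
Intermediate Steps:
(-1*2)**4 = (-2)**4 = 16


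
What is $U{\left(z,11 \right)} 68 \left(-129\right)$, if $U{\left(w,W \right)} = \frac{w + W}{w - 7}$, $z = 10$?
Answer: $-61404$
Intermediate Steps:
$U{\left(w,W \right)} = \frac{W + w}{-7 + w}$
$U{\left(z,11 \right)} 68 \left(-129\right) = \frac{11 + 10}{-7 + 10} \cdot 68 \left(-129\right) = \frac{1}{3} \cdot 21 \cdot 68 \left(-129\right) = 7 \cdot 68 \left(-129\right) = 476 \left(-129\right) = -61404$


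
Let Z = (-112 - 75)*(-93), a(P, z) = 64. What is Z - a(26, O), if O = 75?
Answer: 17327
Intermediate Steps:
Z = 17391 (Z = -187*(-93) = 17391)
Z - a(26, O) = 17391 - 1*64 = 17391 - 64 = 17327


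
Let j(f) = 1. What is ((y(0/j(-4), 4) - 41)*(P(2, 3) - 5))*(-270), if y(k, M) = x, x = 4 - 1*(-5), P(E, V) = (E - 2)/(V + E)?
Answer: -43200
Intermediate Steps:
P(E, V) = (-2 + E)/(E + V)
x = 9 (x = 4 + 5 = 9)
y(k, M) = 9
((y(0/j(-4), 4) - 41)*(P(2, 3) - 5))*(-270) = ((9 - 41)*((-2 + 2)/(2 + 3) - 5))*(-270) = -32*(0/5 - 5)*(-270) = -32*((⅕)*0 - 5)*(-270) = -32*(0 - 5)*(-270) = -32*(-5)*(-270) = 160*(-270) = -43200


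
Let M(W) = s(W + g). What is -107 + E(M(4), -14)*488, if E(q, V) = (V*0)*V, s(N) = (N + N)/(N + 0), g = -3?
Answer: -107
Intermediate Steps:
s(N) = 2 (s(N) = (2*N)/N = 2)
M(W) = 2
E(q, V) = 0 (E(q, V) = 0*V = 0)
-107 + E(M(4), -14)*488 = -107 + 0*488 = -107 + 0 = -107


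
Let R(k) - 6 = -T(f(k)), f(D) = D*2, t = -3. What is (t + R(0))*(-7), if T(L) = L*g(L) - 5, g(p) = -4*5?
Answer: -56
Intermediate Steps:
g(p) = -20
f(D) = 2*D
T(L) = -5 - 20*L (T(L) = L*(-20) - 5 = -20*L - 5 = -5 - 20*L)
R(k) = 11 + 40*k (R(k) = 6 - (-5 - 40*k) = 6 + (5 + 40*k) = 11 + 40*k)
(t + R(0))*(-7) = (-3 + (11 + 40*0))*(-7) = (-3 + (11 + 0))*(-7) = (-3 + 11)*(-7) = 8*(-7) = -56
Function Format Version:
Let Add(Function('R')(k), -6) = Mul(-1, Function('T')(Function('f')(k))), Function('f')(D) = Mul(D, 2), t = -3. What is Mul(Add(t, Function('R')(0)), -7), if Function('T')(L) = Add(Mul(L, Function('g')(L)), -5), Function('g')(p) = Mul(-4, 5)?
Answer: -56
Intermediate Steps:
Function('g')(p) = -20
Function('f')(D) = Mul(2, D)
Function('T')(L) = Add(-5, Mul(-20, L)) (Function('T')(L) = Add(Mul(L, -20), -5) = Add(Mul(-20, L), -5) = Add(-5, Mul(-20, L)))
Function('R')(k) = Add(11, Mul(40, k)) (Function('R')(k) = Add(6, Mul(-1, Add(-5, Mul(-20, Mul(2, k))))) = Add(6, Mul(-1, Add(-5, Mul(-40, k)))) = Add(6, Add(5, Mul(40, k))) = Add(11, Mul(40, k)))
Mul(Add(t, Function('R')(0)), -7) = Mul(Add(-3, Add(11, Mul(40, 0))), -7) = Mul(Add(-3, Add(11, 0)), -7) = Mul(Add(-3, 11), -7) = Mul(8, -7) = -56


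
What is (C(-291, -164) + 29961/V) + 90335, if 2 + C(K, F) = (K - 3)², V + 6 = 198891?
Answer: 11718910842/66295 ≈ 1.7677e+5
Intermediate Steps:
V = 198885 (V = -6 + 198891 = 198885)
C(K, F) = -2 + (-3 + K)² (C(K, F) = -2 + (K - 3)² = -2 + (-3 + K)²)
(C(-291, -164) + 29961/V) + 90335 = ((-2 + (-3 - 291)²) + 29961/198885) + 90335 = ((-2 + (-294)²) + 29961*(1/198885)) + 90335 = ((-2 + 86436) + 9987/66295) + 90335 = (86434 + 9987/66295) + 90335 = 5730152017/66295 + 90335 = 11718910842/66295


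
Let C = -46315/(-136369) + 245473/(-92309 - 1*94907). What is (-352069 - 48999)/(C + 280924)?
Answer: -10239450011495872/7172093776963999 ≈ -1.4277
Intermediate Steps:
C = -24803998497/25530458704 (C = -46315*(-1/136369) + 245473/(-92309 - 94907) = 46315/136369 + 245473/(-187216) = 46315/136369 + 245473*(-1/187216) = 46315/136369 - 245473/187216 = -24803998497/25530458704 ≈ -0.97155)
(-352069 - 48999)/(C + 280924) = (-352069 - 48999)/(-24803998497/25530458704 + 280924) = -401068/7172093776963999/25530458704 = -401068*25530458704/7172093776963999 = -10239450011495872/7172093776963999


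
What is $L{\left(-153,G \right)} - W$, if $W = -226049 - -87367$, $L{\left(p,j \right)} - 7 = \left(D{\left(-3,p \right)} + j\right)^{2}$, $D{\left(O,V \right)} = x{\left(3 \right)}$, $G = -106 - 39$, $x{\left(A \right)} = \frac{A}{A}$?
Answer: $159425$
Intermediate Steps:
$x{\left(A \right)} = 1$
$G = -145$
$D{\left(O,V \right)} = 1$
$L{\left(p,j \right)} = 7 + \left(1 + j\right)^{2}$
$W = -138682$ ($W = -226049 + 87367 = -138682$)
$L{\left(-153,G \right)} - W = \left(7 + \left(1 - 145\right)^{2}\right) - -138682 = \left(7 + \left(-144\right)^{2}\right) + 138682 = \left(7 + 20736\right) + 138682 = 20743 + 138682 = 159425$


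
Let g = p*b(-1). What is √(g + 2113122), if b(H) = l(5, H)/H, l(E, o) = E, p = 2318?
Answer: 2*√525383 ≈ 1449.7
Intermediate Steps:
b(H) = 5/H
g = -11590 (g = 2318*(5/(-1)) = 2318*(5*(-1)) = 2318*(-5) = -11590)
√(g + 2113122) = √(-11590 + 2113122) = √2101532 = 2*√525383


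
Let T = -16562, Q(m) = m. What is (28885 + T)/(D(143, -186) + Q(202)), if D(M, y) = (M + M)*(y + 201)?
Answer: 12323/4492 ≈ 2.7433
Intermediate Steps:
D(M, y) = 2*M*(201 + y) (D(M, y) = (2*M)*(201 + y) = 2*M*(201 + y))
(28885 + T)/(D(143, -186) + Q(202)) = (28885 - 16562)/(2*143*(201 - 186) + 202) = 12323/(2*143*15 + 202) = 12323/(4290 + 202) = 12323/4492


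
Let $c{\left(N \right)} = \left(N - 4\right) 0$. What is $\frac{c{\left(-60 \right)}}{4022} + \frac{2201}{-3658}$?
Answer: $- \frac{71}{118} \approx -0.6017$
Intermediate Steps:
$c{\left(N \right)} = 0$ ($c{\left(N \right)} = \left(N - 4\right) 0 = \left(-4 + N\right) 0 = 0$)
$\frac{c{\left(-60 \right)}}{4022} + \frac{2201}{-3658} = \frac{0}{4022} + \frac{2201}{-3658} = 0 \cdot \frac{1}{4022} + 2201 \left(- \frac{1}{3658}\right) = 0 - \frac{71}{118} = - \frac{71}{118}$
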